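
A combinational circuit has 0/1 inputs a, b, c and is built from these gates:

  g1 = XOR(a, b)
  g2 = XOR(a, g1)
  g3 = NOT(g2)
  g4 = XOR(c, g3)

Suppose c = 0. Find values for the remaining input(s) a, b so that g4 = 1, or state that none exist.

Check with c = 0 and a=1, b=0:
g1 = XOR(a, b) = XOR(1, 0) = 1
g2 = XOR(a, g1) = XOR(1, 1) = 0
g3 = NOT(g2) = NOT 0 = 1
g4 = XOR(c, g3) = XOR(0, 1) = 1
So g4 = 1.

a=1, b=0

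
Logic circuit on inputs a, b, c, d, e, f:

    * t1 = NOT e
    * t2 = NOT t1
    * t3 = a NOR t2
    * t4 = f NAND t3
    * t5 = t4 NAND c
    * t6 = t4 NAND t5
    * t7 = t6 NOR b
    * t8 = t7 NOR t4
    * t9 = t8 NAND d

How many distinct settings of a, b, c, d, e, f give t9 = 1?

60

t9 = t8 NAND d must be 1, so at least one of t8, d is 0.
Enumerating the 64 input combinations, 60 give t9 = 1 and 4 give t9 = 0.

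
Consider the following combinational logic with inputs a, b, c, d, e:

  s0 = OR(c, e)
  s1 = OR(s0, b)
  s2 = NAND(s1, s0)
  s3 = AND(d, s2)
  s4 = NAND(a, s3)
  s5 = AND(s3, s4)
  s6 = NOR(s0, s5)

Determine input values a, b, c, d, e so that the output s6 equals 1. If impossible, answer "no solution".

a=1, b=1, c=0, d=1, e=0

s6 = NOR(s0, s5) must be 1, so both s0 = 0 and s5 = 0.
s0 = OR(c, e) must be 0, so both c = 0 and e = 0.
Check with a=1, b=1, c=0, d=1, e=0:
s0 = OR(c, e) = OR(0, 0) = 0
s1 = OR(s0, b) = OR(0, 1) = 1
s2 = NAND(s1, s0) = NAND(1, 0) = 1
s3 = AND(d, s2) = AND(1, 1) = 1
s4 = NAND(a, s3) = NAND(1, 1) = 0
s5 = AND(s3, s4) = AND(1, 0) = 0
s6 = NOR(s0, s5) = NOR(0, 0) = 1
So s6 = 1 as required.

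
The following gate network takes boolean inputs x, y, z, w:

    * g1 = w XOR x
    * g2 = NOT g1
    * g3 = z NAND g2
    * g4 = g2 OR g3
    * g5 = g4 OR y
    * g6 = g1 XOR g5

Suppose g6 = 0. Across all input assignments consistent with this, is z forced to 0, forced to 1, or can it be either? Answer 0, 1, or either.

Both values of z occur among assignments with g6 = 0:
  z=0: x=0, y=0, z=0, w=1
  z=1: x=0, y=0, z=1, w=1

either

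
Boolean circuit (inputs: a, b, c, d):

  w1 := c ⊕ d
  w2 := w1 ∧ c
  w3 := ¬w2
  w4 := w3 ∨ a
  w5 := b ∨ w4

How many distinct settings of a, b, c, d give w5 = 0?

1

w5 = b ∨ w4 must be 0, so both b = 0 and w4 = 0.
Satisfying assignments:
  a=0, b=0, c=1, d=0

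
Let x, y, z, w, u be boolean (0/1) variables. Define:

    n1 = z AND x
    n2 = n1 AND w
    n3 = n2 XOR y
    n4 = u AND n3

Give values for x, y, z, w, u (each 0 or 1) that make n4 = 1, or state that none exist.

x=0, y=1, z=1, w=0, u=1

n4 = u AND n3 must be 1, so both u = 1 and n3 = 1.
n3 = n2 XOR y must be 1, so n2 and y differ.
Check with x=0, y=1, z=1, w=0, u=1:
n1 = z AND x = 1 AND 0 = 0
n2 = n1 AND w = 0 AND 0 = 0
n3 = n2 XOR y = 0 XOR 1 = 1
n4 = u AND n3 = 1 AND 1 = 1
So n4 = 1 as required.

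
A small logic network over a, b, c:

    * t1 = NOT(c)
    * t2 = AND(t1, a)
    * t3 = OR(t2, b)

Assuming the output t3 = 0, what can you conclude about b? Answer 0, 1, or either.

0

t3 = OR(t2, b) must be 0, so both t2 = 0 and b = 0.
Every assignment with t3 = 0 has b = 0; there are 3 such assignment(s).
  a=0, b=0, c=0
  a=0, b=0, c=1
  a=1, b=0, c=1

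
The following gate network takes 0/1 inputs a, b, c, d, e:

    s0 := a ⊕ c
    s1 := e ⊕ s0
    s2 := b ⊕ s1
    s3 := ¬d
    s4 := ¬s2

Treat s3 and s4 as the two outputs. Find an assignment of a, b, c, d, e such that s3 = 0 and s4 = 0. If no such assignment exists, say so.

Check with a=0 b=0 c=1 d=1 e=0:
s0 = a ⊕ c = 0 ⊕ 1 = 1
s1 = e ⊕ s0 = 0 ⊕ 1 = 1
s2 = b ⊕ s1 = 0 ⊕ 1 = 1
s3 = ¬d = ¬1 = 0
s4 = ¬s2 = ¬1 = 0
So s3 = 0 and s4 = 0.

a=0 b=0 c=1 d=1 e=0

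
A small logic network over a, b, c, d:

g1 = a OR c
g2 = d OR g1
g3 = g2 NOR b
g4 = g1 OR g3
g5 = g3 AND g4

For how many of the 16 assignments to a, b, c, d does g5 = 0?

g5 = g3 AND g4 must be 0, so at least one of g3, g4 is 0.
Enumerating the 16 input combinations, 15 give g5 = 0 and 1 give g5 = 1.

15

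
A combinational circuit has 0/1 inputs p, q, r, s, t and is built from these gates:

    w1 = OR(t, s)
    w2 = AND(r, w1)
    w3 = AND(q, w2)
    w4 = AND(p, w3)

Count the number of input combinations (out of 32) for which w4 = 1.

3

w4 = AND(p, w3) must be 1, so both p = 1 and w3 = 1.
w3 = AND(q, w2) must be 1, so both q = 1 and w2 = 1.
w2 = AND(r, w1) must be 1, so both r = 1 and w1 = 1.
Satisfying assignments:
  p=1, q=1, r=1, s=0, t=1
  p=1, q=1, r=1, s=1, t=0
  p=1, q=1, r=1, s=1, t=1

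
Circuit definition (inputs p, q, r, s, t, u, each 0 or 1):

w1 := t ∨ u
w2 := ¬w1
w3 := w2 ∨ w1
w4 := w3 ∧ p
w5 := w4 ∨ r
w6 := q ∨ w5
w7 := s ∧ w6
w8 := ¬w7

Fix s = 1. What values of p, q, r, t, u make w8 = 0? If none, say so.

p=0, q=1, r=1, t=1, u=1

w8 = ¬w7 must be 0, so w7 = 1.
w7 = s ∧ w6 must be 1, so both s = 1 and w6 = 1.
Check with s = 1 and p=0, q=1, r=1, t=1, u=1:
w1 = t ∨ u = 1 ∨ 1 = 1
w2 = ¬w1 = ¬1 = 0
w3 = w2 ∨ w1 = 0 ∨ 1 = 1
w4 = w3 ∧ p = 1 ∧ 0 = 0
w5 = w4 ∨ r = 0 ∨ 1 = 1
w6 = q ∨ w5 = 1 ∨ 1 = 1
w7 = s ∧ w6 = 1 ∧ 1 = 1
w8 = ¬w7 = ¬1 = 0
So w8 = 0.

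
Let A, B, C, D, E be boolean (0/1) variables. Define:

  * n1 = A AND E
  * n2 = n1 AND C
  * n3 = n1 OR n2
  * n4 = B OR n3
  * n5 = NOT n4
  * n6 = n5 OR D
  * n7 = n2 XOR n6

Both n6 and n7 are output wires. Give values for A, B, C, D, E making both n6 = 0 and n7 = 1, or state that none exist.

Check with A=1, B=1, C=1, D=0, E=1:
n1 = A AND E = 1 AND 1 = 1
n2 = n1 AND C = 1 AND 1 = 1
n3 = n1 OR n2 = 1 OR 1 = 1
n4 = B OR n3 = 1 OR 1 = 1
n5 = NOT n4 = NOT 1 = 0
n6 = n5 OR D = 0 OR 0 = 0
n7 = n2 XOR n6 = 1 XOR 0 = 1
So n6 = 0 and n7 = 1.

A=1, B=1, C=1, D=0, E=1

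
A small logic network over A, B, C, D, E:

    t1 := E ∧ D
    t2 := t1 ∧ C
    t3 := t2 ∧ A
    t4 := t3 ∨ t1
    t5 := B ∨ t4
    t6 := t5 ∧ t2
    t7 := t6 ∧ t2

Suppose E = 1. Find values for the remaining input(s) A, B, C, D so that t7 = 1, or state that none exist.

t7 = t6 ∧ t2 must be 1, so both t6 = 1 and t2 = 1.
t6 = t5 ∧ t2 must be 1, so both t5 = 1 and t2 = 1.
Check with E = 1 and A=0, B=1, C=1, D=1:
t1 = E ∧ D = 1 ∧ 1 = 1
t2 = t1 ∧ C = 1 ∧ 1 = 1
t3 = t2 ∧ A = 1 ∧ 0 = 0
t4 = t3 ∨ t1 = 0 ∨ 1 = 1
t5 = B ∨ t4 = 1 ∨ 1 = 1
t6 = t5 ∧ t2 = 1 ∧ 1 = 1
t7 = t6 ∧ t2 = 1 ∧ 1 = 1
So t7 = 1.

A=0, B=1, C=1, D=1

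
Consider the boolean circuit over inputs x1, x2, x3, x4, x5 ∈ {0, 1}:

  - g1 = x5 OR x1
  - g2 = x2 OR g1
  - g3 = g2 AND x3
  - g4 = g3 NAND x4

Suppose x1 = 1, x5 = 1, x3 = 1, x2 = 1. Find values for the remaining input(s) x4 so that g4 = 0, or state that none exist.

g4 = g3 NAND x4 must be 0, so both g3 = 1 and x4 = 1.
g3 = g2 AND x3 must be 1, so both g2 = 1 and x3 = 1.
Check with x1 = 1, x5 = 1, x3 = 1, x2 = 1 and x4=1:
g1 = x5 OR x1 = 1 OR 1 = 1
g2 = x2 OR g1 = 1 OR 1 = 1
g3 = g2 AND x3 = 1 AND 1 = 1
g4 = g3 NAND x4 = 1 NAND 1 = 0
So g4 = 0.

x4=1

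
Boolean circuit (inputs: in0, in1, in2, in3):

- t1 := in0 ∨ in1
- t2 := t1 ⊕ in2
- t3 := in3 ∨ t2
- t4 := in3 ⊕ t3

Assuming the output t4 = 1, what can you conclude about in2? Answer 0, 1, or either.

Both values of in2 occur among assignments with t4 = 1:
  in2=0: in0=0, in1=1, in2=0, in3=0
  in2=1: in0=0, in1=0, in2=1, in3=0

either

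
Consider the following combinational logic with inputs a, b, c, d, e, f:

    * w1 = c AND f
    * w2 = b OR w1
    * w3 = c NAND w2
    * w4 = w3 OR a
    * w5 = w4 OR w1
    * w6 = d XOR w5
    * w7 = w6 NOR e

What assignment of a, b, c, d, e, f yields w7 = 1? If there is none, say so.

a=0, b=1, c=1, d=1, e=0, f=1

Check with a=0, b=1, c=1, d=1, e=0, f=1:
w1 = c AND f = 1 AND 1 = 1
w2 = b OR w1 = 1 OR 1 = 1
w3 = c NAND w2 = 1 NAND 1 = 0
w4 = w3 OR a = 0 OR 0 = 0
w5 = w4 OR w1 = 0 OR 1 = 1
w6 = d XOR w5 = 1 XOR 1 = 0
w7 = w6 NOR e = 0 NOR 0 = 1
So w7 = 1 as required.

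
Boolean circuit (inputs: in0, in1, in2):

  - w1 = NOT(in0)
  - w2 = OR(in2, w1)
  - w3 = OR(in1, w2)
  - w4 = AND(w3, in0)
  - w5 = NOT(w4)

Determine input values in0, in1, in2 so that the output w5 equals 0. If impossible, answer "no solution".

Check with in0=1, in1=1, in2=0:
w1 = NOT(in0) = NOT 1 = 0
w2 = OR(in2, w1) = OR(0, 0) = 0
w3 = OR(in1, w2) = OR(1, 0) = 1
w4 = AND(w3, in0) = AND(1, 1) = 1
w5 = NOT(w4) = NOT 1 = 0
So w5 = 0 as required.

in0=1, in1=1, in2=0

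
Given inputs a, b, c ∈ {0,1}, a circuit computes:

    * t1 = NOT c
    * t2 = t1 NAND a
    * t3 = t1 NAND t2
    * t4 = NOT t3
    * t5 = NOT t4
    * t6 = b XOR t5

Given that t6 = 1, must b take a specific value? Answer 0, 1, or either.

Both values of b occur among assignments with t6 = 1:
  b=0: a=0, b=0, c=1
  b=1: a=0, b=1, c=0

either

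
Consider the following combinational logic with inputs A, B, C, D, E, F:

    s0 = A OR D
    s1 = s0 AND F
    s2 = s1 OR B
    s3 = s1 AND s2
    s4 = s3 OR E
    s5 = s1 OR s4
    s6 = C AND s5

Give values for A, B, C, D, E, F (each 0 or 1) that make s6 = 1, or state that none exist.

s6 = C AND s5 must be 1, so both C = 1 and s5 = 1.
s5 = s1 OR s4 must be 1, so at least one of s1, s4 is 1.
Check with A=1 B=1 C=1 D=1 E=1 F=0:
s0 = A OR D = 1 OR 1 = 1
s1 = s0 AND F = 1 AND 0 = 0
s2 = s1 OR B = 0 OR 1 = 1
s3 = s1 AND s2 = 0 AND 1 = 0
s4 = s3 OR E = 0 OR 1 = 1
s5 = s1 OR s4 = 0 OR 1 = 1
s6 = C AND s5 = 1 AND 1 = 1
So s6 = 1 as required.

A=1 B=1 C=1 D=1 E=1 F=0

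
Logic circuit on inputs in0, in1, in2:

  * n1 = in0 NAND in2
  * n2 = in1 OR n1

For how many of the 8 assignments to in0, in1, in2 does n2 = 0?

n2 = in1 OR n1 must be 0, so both in1 = 0 and n1 = 0.
n1 = in0 NAND in2 must be 0, so both in0 = 1 and in2 = 1.
Satisfying assignments:
  in0=1, in1=0, in2=1

1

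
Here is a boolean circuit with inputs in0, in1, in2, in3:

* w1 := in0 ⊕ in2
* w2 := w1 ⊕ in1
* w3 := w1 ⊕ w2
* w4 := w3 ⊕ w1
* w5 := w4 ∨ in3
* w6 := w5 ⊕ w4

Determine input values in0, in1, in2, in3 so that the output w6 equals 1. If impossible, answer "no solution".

w6 = w5 ⊕ w4 must be 1, so w5 and w4 differ.
Check with in0=1, in1=0, in2=1, in3=1:
w1 = in0 ⊕ in2 = 1 ⊕ 1 = 0
w2 = w1 ⊕ in1 = 0 ⊕ 0 = 0
w3 = w1 ⊕ w2 = 0 ⊕ 0 = 0
w4 = w3 ⊕ w1 = 0 ⊕ 0 = 0
w5 = w4 ∨ in3 = 0 ∨ 1 = 1
w6 = w5 ⊕ w4 = 1 ⊕ 0 = 1
So w6 = 1 as required.

in0=1, in1=0, in2=1, in3=1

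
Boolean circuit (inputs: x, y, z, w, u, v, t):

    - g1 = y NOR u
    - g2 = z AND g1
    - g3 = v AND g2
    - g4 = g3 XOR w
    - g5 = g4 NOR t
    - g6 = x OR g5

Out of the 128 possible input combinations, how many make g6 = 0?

48

g6 = x OR g5 must be 0, so both x = 0 and g5 = 0.
g5 = g4 NOR t must be 0, so at least one of g4, t is 1.
Enumerating the 128 input combinations, 48 give g6 = 0 and 80 give g6 = 1.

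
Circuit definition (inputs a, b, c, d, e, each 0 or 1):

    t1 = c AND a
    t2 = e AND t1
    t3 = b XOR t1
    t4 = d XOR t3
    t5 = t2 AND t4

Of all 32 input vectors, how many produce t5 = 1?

2

t5 = t2 AND t4 must be 1, so both t2 = 1 and t4 = 1.
t2 = e AND t1 must be 1, so both e = 1 and t1 = 1.
t4 = d XOR t3 must be 1, so d and t3 differ.
Satisfying assignments:
  a=1, b=0, c=1, d=0, e=1
  a=1, b=1, c=1, d=1, e=1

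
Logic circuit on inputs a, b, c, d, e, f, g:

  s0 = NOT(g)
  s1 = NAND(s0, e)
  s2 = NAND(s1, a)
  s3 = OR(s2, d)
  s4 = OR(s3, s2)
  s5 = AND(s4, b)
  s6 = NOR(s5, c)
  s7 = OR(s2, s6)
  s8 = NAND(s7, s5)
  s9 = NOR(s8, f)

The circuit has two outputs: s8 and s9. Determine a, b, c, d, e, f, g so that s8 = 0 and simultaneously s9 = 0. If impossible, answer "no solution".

Check with a=0, b=1, c=1, d=0, e=1, f=1, g=0:
s0 = NOT(g) = NOT 0 = 1
s1 = NAND(s0, e) = NAND(1, 1) = 0
s2 = NAND(s1, a) = NAND(0, 0) = 1
s3 = OR(s2, d) = OR(1, 0) = 1
s4 = OR(s3, s2) = OR(1, 1) = 1
s5 = AND(s4, b) = AND(1, 1) = 1
s6 = NOR(s5, c) = NOR(1, 1) = 0
s7 = OR(s2, s6) = OR(1, 0) = 1
s8 = NAND(s7, s5) = NAND(1, 1) = 0
s9 = NOR(s8, f) = NOR(0, 1) = 0
So s8 = 0 and s9 = 0.

a=0, b=1, c=1, d=0, e=1, f=1, g=0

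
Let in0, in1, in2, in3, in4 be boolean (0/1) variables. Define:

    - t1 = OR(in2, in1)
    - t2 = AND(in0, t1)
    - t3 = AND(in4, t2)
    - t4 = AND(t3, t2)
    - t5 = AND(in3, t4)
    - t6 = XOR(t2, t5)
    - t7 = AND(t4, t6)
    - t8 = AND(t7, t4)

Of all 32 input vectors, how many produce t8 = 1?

t8 = AND(t7, t4) must be 1, so both t7 = 1 and t4 = 1.
t7 = AND(t4, t6) must be 1, so both t4 = 1 and t6 = 1.
t4 = AND(t3, t2) must be 1, so both t3 = 1 and t2 = 1.
Satisfying assignments:
  in0=1, in1=0, in2=1, in3=0, in4=1
  in0=1, in1=1, in2=0, in3=0, in4=1
  in0=1, in1=1, in2=1, in3=0, in4=1

3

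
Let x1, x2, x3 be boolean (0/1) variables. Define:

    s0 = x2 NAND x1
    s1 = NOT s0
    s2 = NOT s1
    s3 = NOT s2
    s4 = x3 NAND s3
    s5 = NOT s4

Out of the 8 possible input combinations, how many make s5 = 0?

7

s5 = NOT s4 must be 0, so s4 = 1.
Enumerating the 8 input combinations, 7 give s5 = 0 and 1 give s5 = 1.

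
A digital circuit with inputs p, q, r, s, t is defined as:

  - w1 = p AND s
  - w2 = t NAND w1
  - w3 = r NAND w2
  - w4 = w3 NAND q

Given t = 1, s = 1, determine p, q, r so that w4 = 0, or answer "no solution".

p=1, q=1, r=1

w4 = w3 NAND q must be 0, so both w3 = 1 and q = 1.
w3 = r NAND w2 must be 1, so at least one of r, w2 is 0.
Check with t = 1, s = 1 and p=1, q=1, r=1:
w1 = p AND s = 1 AND 1 = 1
w2 = t NAND w1 = 1 NAND 1 = 0
w3 = r NAND w2 = 1 NAND 0 = 1
w4 = w3 NAND q = 1 NAND 1 = 0
So w4 = 0.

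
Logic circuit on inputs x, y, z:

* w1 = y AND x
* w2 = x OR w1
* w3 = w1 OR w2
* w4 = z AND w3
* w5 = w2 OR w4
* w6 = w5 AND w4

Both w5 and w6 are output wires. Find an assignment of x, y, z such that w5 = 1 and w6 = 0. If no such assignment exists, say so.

Check with x=1, y=0, z=0:
w1 = y AND x = 0 AND 1 = 0
w2 = x OR w1 = 1 OR 0 = 1
w3 = w1 OR w2 = 0 OR 1 = 1
w4 = z AND w3 = 0 AND 1 = 0
w5 = w2 OR w4 = 1 OR 0 = 1
w6 = w5 AND w4 = 1 AND 0 = 0
So w5 = 1 and w6 = 0.

x=1, y=0, z=0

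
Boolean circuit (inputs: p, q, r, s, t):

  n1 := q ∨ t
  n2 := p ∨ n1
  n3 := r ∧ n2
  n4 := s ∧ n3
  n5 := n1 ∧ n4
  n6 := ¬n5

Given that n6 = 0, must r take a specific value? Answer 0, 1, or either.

n6 = ¬n5 must be 0, so n5 = 1.
n5 = n1 ∧ n4 must be 1, so both n1 = 1 and n4 = 1.
Every assignment with n6 = 0 has r = 1; there are 6 such assignment(s).

1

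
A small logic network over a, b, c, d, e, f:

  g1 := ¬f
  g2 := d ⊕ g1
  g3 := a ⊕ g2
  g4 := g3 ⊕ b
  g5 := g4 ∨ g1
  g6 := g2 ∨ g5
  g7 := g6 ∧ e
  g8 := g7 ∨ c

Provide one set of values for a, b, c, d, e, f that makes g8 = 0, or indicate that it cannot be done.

a=0, b=1, c=0, d=0, e=0, f=1

Check with a=0, b=1, c=0, d=0, e=0, f=1:
g1 = ¬f = ¬1 = 0
g2 = d ⊕ g1 = 0 ⊕ 0 = 0
g3 = a ⊕ g2 = 0 ⊕ 0 = 0
g4 = g3 ⊕ b = 0 ⊕ 1 = 1
g5 = g4 ∨ g1 = 1 ∨ 0 = 1
g6 = g2 ∨ g5 = 0 ∨ 1 = 1
g7 = g6 ∧ e = 1 ∧ 0 = 0
g8 = g7 ∨ c = 0 ∨ 0 = 0
So g8 = 0 as required.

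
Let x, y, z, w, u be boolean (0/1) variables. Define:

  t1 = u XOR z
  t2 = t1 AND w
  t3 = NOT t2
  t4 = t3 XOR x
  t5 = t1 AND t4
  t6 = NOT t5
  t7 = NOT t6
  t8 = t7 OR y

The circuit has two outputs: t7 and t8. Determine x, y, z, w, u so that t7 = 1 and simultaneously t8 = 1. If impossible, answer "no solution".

x=0, y=0, z=0, w=0, u=1

Check with x=0, y=0, z=0, w=0, u=1:
t1 = u XOR z = 1 XOR 0 = 1
t2 = t1 AND w = 1 AND 0 = 0
t3 = NOT t2 = NOT 0 = 1
t4 = t3 XOR x = 1 XOR 0 = 1
t5 = t1 AND t4 = 1 AND 1 = 1
t6 = NOT t5 = NOT 1 = 0
t7 = NOT t6 = NOT 0 = 1
t8 = t7 OR y = 1 OR 0 = 1
So t7 = 1 and t8 = 1.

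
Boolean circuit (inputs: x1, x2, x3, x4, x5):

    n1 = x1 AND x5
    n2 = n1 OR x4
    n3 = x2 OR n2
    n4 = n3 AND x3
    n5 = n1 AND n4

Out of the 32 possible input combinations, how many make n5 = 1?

n5 = n1 AND n4 must be 1, so both n1 = 1 and n4 = 1.
Satisfying assignments:
  x1=1, x2=0, x3=1, x4=0, x5=1
  x1=1, x2=0, x3=1, x4=1, x5=1
  x1=1, x2=1, x3=1, x4=0, x5=1
  x1=1, x2=1, x3=1, x4=1, x5=1

4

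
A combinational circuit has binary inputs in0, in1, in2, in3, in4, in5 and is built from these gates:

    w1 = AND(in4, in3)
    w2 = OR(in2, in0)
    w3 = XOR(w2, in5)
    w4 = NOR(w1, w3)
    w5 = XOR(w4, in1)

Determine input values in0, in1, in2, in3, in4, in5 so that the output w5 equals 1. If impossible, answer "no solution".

in0=1, in1=1, in2=1, in3=1, in4=1, in5=0

w5 = XOR(w4, in1) must be 1, so w4 and in1 differ.
Check with in0=1, in1=1, in2=1, in3=1, in4=1, in5=0:
w1 = AND(in4, in3) = AND(1, 1) = 1
w2 = OR(in2, in0) = OR(1, 1) = 1
w3 = XOR(w2, in5) = XOR(1, 0) = 1
w4 = NOR(w1, w3) = NOR(1, 1) = 0
w5 = XOR(w4, in1) = XOR(0, 1) = 1
So w5 = 1 as required.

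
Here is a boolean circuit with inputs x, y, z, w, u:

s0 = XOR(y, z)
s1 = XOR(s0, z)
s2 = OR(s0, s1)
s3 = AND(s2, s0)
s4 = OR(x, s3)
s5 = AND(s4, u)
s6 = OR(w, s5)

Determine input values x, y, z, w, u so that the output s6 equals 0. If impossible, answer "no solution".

x=1, y=1, z=0, w=0, u=0

Check with x=1, y=1, z=0, w=0, u=0:
s0 = XOR(y, z) = XOR(1, 0) = 1
s1 = XOR(s0, z) = XOR(1, 0) = 1
s2 = OR(s0, s1) = OR(1, 1) = 1
s3 = AND(s2, s0) = AND(1, 1) = 1
s4 = OR(x, s3) = OR(1, 1) = 1
s5 = AND(s4, u) = AND(1, 0) = 0
s6 = OR(w, s5) = OR(0, 0) = 0
So s6 = 0 as required.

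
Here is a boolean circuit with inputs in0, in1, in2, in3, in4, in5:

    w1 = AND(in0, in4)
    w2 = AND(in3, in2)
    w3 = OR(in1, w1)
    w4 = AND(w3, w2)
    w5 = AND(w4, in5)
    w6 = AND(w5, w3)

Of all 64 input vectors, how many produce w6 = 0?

w6 = AND(w5, w3) must be 0, so at least one of w5, w3 is 0.
Enumerating the 64 input combinations, 59 give w6 = 0 and 5 give w6 = 1.

59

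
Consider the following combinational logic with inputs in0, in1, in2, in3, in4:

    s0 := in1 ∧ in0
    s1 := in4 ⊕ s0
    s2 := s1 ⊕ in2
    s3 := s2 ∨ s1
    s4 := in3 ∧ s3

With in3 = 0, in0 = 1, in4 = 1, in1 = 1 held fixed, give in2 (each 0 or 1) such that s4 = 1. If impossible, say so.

no solution exists

With in3 = 0, in0 = 1, in4 = 1, in1 = 1 fixed, none of the 2 settings of in2 give s4 = 1.
For example, with in2=1:
s0 = in1 ∧ in0 = 1 ∧ 1 = 1
s1 = in4 ⊕ s0 = 1 ⊕ 1 = 0
s2 = s1 ⊕ in2 = 0 ⊕ 1 = 1
s3 = s2 ∨ s1 = 1 ∨ 0 = 1
s4 = in3 ∧ s3 = 0 ∧ 1 = 0
giving s4 = 0 ≠ 1.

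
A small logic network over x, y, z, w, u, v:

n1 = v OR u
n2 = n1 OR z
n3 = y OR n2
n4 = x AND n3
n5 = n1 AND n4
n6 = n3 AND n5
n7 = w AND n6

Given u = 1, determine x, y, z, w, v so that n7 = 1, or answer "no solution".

n7 = w AND n6 must be 1, so both w = 1 and n6 = 1.
Check with u = 1 and x=1, y=0, z=1, w=1, v=0:
n1 = v OR u = 0 OR 1 = 1
n2 = n1 OR z = 1 OR 1 = 1
n3 = y OR n2 = 0 OR 1 = 1
n4 = x AND n3 = 1 AND 1 = 1
n5 = n1 AND n4 = 1 AND 1 = 1
n6 = n3 AND n5 = 1 AND 1 = 1
n7 = w AND n6 = 1 AND 1 = 1
So n7 = 1.

x=1, y=0, z=1, w=1, v=0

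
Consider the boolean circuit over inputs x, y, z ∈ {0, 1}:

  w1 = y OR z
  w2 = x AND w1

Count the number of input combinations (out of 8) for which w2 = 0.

w2 = x AND w1 must be 0, so at least one of x, w1 is 0.
Satisfying assignments:
  x=0, y=0, z=0
  x=0, y=0, z=1
  x=0, y=1, z=0
  x=0, y=1, z=1
  x=1, y=0, z=0

5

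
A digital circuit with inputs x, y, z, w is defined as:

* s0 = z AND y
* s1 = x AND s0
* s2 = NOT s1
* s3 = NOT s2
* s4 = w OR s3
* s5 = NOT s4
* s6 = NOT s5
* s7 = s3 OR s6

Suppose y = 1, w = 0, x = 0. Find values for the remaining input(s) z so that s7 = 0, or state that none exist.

Check with y = 1, w = 0, x = 0 and z=0:
s0 = z AND y = 0 AND 1 = 0
s1 = x AND s0 = 0 AND 0 = 0
s2 = NOT s1 = NOT 0 = 1
s3 = NOT s2 = NOT 1 = 0
s4 = w OR s3 = 0 OR 0 = 0
s5 = NOT s4 = NOT 0 = 1
s6 = NOT s5 = NOT 1 = 0
s7 = s3 OR s6 = 0 OR 0 = 0
So s7 = 0.

z=0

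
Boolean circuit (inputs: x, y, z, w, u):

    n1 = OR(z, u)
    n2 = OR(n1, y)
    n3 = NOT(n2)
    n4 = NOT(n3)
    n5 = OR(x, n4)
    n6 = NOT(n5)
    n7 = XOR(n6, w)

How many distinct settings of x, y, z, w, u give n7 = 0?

16

n7 = XOR(n6, w) must be 0, so n6 and w are equal.
Enumerating the 32 input combinations, 16 give n7 = 0 and 16 give n7 = 1.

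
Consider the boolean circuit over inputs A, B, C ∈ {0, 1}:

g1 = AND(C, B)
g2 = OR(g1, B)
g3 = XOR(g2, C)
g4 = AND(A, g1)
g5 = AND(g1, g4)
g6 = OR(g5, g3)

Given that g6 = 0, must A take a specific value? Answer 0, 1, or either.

either

Both values of A occur among assignments with g6 = 0:
  A=0: A=0, B=0, C=0
  A=1: A=1, B=0, C=0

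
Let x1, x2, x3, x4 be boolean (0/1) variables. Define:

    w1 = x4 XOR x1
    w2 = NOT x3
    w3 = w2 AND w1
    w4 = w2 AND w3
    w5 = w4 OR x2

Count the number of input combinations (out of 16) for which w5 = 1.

10

w5 = w4 OR x2 must be 1, so at least one of w4, x2 is 1.
Enumerating the 16 input combinations, 10 give w5 = 1 and 6 give w5 = 0.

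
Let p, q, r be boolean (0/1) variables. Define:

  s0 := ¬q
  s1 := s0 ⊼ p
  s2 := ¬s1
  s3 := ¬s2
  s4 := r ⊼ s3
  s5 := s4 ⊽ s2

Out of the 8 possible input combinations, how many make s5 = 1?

s5 = s4 ⊽ s2 must be 1, so both s4 = 0 and s2 = 0.
s4 = r ⊼ s3 must be 0, so both r = 1 and s3 = 1.
Enumerating the 8 input combinations, 3 give s5 = 1 and 5 give s5 = 0.

3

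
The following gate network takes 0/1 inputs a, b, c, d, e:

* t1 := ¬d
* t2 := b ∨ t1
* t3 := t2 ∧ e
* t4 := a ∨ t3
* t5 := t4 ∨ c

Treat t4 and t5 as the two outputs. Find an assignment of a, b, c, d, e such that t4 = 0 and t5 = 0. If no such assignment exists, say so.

a=0 b=0 c=0 d=1 e=1

Check with a=0 b=0 c=0 d=1 e=1:
t1 = ¬d = ¬1 = 0
t2 = b ∨ t1 = 0 ∨ 0 = 0
t3 = t2 ∧ e = 0 ∧ 1 = 0
t4 = a ∨ t3 = 0 ∨ 0 = 0
t5 = t4 ∨ c = 0 ∨ 0 = 0
So t4 = 0 and t5 = 0.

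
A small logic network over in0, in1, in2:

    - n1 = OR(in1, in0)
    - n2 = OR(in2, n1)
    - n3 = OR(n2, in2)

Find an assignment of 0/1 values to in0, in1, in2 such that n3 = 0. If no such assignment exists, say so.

Check with in0=0 in1=0 in2=0:
n1 = OR(in1, in0) = OR(0, 0) = 0
n2 = OR(in2, n1) = OR(0, 0) = 0
n3 = OR(n2, in2) = OR(0, 0) = 0
So n3 = 0 as required.

in0=0 in1=0 in2=0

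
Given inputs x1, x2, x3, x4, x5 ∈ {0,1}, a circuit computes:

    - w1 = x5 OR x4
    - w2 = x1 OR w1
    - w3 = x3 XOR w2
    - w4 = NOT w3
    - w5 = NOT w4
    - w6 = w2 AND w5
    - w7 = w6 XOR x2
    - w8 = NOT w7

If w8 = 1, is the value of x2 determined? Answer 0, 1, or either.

either

Both values of x2 occur among assignments with w8 = 1:
  x2=0: x1=0, x2=0, x3=0, x4=0, x5=0
  x2=1: x1=0, x2=1, x3=0, x4=0, x5=1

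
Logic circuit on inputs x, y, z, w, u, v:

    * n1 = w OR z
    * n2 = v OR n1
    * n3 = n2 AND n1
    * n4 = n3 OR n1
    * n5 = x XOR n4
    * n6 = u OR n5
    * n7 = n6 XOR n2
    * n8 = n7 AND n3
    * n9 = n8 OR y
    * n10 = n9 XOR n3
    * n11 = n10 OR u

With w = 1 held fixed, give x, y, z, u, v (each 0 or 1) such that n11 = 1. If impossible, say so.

n11 = n10 OR u must be 1, so at least one of n10, u is 1.
Check with w = 1 and x=0, y=1, z=1, u=1, v=1:
n1 = w OR z = 1 OR 1 = 1
n2 = v OR n1 = 1 OR 1 = 1
n3 = n2 AND n1 = 1 AND 1 = 1
n4 = n3 OR n1 = 1 OR 1 = 1
n5 = x XOR n4 = 0 XOR 1 = 1
n6 = u OR n5 = 1 OR 1 = 1
n7 = n6 XOR n2 = 1 XOR 1 = 0
n8 = n7 AND n3 = 0 AND 1 = 0
n9 = n8 OR y = 0 OR 1 = 1
n10 = n9 XOR n3 = 1 XOR 1 = 0
n11 = n10 OR u = 0 OR 1 = 1
So n11 = 1.

x=0 y=1 z=1 u=1 v=1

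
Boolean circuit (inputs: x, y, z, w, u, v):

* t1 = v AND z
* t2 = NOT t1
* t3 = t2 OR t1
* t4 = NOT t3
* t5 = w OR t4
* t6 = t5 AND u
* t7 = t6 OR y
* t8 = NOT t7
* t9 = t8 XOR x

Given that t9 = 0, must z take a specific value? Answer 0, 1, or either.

Both values of z occur among assignments with t9 = 0:
  z=0: x=0, y=0, z=0, w=1, u=1, v=0
  z=1: x=0, y=0, z=1, w=1, u=1, v=0

either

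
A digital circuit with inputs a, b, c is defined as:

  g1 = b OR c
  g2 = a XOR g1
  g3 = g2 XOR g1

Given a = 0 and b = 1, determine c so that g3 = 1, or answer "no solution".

With a = 0 and b = 1 fixed, none of the 2 settings of c give g3 = 1.
For example, with c=0:
g1 = b OR c = 1 OR 0 = 1
g2 = a XOR g1 = 0 XOR 1 = 1
g3 = g2 XOR g1 = 1 XOR 1 = 0
giving g3 = 0 ≠ 1.

no solution exists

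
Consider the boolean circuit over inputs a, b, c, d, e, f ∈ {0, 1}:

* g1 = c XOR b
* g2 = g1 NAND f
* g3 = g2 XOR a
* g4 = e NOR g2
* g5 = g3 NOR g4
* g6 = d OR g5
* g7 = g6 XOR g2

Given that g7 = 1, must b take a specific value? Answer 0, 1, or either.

Both values of b occur among assignments with g7 = 1:
  b=0: a=0, b=0, c=0, d=0, e=0, f=0
  b=1: a=0, b=1, c=0, d=0, e=0, f=0

either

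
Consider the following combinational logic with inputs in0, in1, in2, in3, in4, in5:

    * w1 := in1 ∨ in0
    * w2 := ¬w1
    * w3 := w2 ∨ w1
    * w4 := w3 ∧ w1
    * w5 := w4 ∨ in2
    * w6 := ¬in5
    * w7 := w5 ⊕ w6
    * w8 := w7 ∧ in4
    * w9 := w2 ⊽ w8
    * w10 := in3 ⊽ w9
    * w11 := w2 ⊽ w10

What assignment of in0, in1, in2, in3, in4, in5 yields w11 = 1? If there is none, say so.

in0=0, in1=1, in2=0, in3=0, in4=0, in5=0

w11 = w2 ⊽ w10 must be 1, so both w2 = 0 and w10 = 0.
Check with in0=0, in1=1, in2=0, in3=0, in4=0, in5=0:
w1 = in1 ∨ in0 = 1 ∨ 0 = 1
w2 = ¬w1 = ¬1 = 0
w3 = w2 ∨ w1 = 0 ∨ 1 = 1
w4 = w3 ∧ w1 = 1 ∧ 1 = 1
w5 = w4 ∨ in2 = 1 ∨ 0 = 1
w6 = ¬in5 = ¬0 = 1
w7 = w5 ⊕ w6 = 1 ⊕ 1 = 0
w8 = w7 ∧ in4 = 0 ∧ 0 = 0
w9 = w2 ⊽ w8 = 0 ⊽ 0 = 1
w10 = in3 ⊽ w9 = 0 ⊽ 1 = 0
w11 = w2 ⊽ w10 = 0 ⊽ 0 = 1
So w11 = 1 as required.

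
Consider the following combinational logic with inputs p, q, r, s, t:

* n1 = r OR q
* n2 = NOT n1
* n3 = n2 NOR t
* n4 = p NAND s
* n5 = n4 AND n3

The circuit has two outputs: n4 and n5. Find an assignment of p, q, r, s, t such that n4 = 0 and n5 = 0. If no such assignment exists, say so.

Check with p=1, q=0, r=0, s=1, t=1:
n1 = r OR q = 0 OR 0 = 0
n2 = NOT n1 = NOT 0 = 1
n3 = n2 NOR t = 1 NOR 1 = 0
n4 = p NAND s = 1 NAND 1 = 0
n5 = n4 AND n3 = 0 AND 0 = 0
So n4 = 0 and n5 = 0.

p=1, q=0, r=0, s=1, t=1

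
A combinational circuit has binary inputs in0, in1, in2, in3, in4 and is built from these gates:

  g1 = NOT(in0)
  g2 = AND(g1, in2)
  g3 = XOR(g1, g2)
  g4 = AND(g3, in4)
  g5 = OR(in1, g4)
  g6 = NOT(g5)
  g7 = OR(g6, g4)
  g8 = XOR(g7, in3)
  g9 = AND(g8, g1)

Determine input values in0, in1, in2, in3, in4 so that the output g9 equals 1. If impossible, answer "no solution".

g9 = AND(g8, g1) must be 1, so both g8 = 1 and g1 = 1.
g8 = XOR(g7, in3) must be 1, so g7 and in3 differ.
g1 = NOT(in0) must be 1, so in0 = 0.
Check with in0=0, in1=1, in2=1, in3=1, in4=0:
g1 = NOT(in0) = NOT 0 = 1
g2 = AND(g1, in2) = AND(1, 1) = 1
g3 = XOR(g1, g2) = XOR(1, 1) = 0
g4 = AND(g3, in4) = AND(0, 0) = 0
g5 = OR(in1, g4) = OR(1, 0) = 1
g6 = NOT(g5) = NOT 1 = 0
g7 = OR(g6, g4) = OR(0, 0) = 0
g8 = XOR(g7, in3) = XOR(0, 1) = 1
g9 = AND(g8, g1) = AND(1, 1) = 1
So g9 = 1 as required.

in0=0, in1=1, in2=1, in3=1, in4=0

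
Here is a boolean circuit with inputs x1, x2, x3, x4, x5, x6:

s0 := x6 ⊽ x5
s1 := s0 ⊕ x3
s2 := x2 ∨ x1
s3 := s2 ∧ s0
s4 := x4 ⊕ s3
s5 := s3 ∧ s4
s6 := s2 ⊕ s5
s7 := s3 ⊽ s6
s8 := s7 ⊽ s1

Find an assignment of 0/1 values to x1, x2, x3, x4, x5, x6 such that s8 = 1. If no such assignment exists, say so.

x1=0, x2=1, x3=0, x4=0, x5=1, x6=1

s8 = s7 ⊽ s1 must be 1, so both s7 = 0 and s1 = 0.
s7 = s3 ⊽ s6 must be 0, so at least one of s3, s6 is 1.
Check with x1=0, x2=1, x3=0, x4=0, x5=1, x6=1:
s0 = x6 ⊽ x5 = 1 ⊽ 1 = 0
s1 = s0 ⊕ x3 = 0 ⊕ 0 = 0
s2 = x2 ∨ x1 = 1 ∨ 0 = 1
s3 = s2 ∧ s0 = 1 ∧ 0 = 0
s4 = x4 ⊕ s3 = 0 ⊕ 0 = 0
s5 = s3 ∧ s4 = 0 ∧ 0 = 0
s6 = s2 ⊕ s5 = 1 ⊕ 0 = 1
s7 = s3 ⊽ s6 = 0 ⊽ 1 = 0
s8 = s7 ⊽ s1 = 0 ⊽ 0 = 1
So s8 = 1 as required.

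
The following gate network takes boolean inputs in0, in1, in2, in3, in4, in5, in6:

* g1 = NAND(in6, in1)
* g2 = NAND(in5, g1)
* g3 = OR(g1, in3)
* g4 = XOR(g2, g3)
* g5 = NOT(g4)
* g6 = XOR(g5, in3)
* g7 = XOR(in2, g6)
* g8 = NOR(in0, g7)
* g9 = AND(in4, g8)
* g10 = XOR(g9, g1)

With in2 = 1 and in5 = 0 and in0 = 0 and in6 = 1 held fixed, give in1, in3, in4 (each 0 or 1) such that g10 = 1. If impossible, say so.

Check with in2 = 1 and in5 = 0 and in0 = 0 and in6 = 1 and in1=0, in3=1, in4=1:
g1 = NAND(in6, in1) = NAND(1, 0) = 1
g2 = NAND(in5, g1) = NAND(0, 1) = 1
g3 = OR(g1, in3) = OR(1, 1) = 1
g4 = XOR(g2, g3) = XOR(1, 1) = 0
g5 = NOT(g4) = NOT 0 = 1
g6 = XOR(g5, in3) = XOR(1, 1) = 0
g7 = XOR(in2, g6) = XOR(1, 0) = 1
g8 = NOR(in0, g7) = NOR(0, 1) = 0
g9 = AND(in4, g8) = AND(1, 0) = 0
g10 = XOR(g9, g1) = XOR(0, 1) = 1
So g10 = 1.

in1=0 in3=1 in4=1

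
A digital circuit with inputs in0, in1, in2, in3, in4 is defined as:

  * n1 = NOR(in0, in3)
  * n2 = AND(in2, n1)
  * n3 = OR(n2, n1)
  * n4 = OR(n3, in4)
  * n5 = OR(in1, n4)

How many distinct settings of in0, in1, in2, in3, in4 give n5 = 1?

26

n5 = OR(in1, n4) must be 1, so at least one of in1, n4 is 1.
Enumerating the 32 input combinations, 26 give n5 = 1 and 6 give n5 = 0.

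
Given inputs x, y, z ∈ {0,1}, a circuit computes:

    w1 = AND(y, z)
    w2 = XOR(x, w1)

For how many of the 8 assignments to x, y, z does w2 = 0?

w2 = XOR(x, w1) must be 0, so x and w1 are equal.
Satisfying assignments:
  x=0, y=0, z=0
  x=0, y=0, z=1
  x=0, y=1, z=0
  x=1, y=1, z=1

4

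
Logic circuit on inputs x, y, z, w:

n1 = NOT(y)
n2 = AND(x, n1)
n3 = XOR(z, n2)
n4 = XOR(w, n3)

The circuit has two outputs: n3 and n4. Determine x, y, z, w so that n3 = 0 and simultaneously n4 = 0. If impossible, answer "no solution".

x=1, y=1, z=0, w=0

Check with x=1, y=1, z=0, w=0:
n1 = NOT(y) = NOT 1 = 0
n2 = AND(x, n1) = AND(1, 0) = 0
n3 = XOR(z, n2) = XOR(0, 0) = 0
n4 = XOR(w, n3) = XOR(0, 0) = 0
So n3 = 0 and n4 = 0.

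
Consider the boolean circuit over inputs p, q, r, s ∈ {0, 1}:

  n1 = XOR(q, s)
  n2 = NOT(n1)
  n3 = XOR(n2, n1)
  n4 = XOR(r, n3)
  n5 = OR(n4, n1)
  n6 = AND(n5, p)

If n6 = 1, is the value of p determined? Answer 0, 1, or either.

1

n6 = AND(n5, p) must be 1, so both n5 = 1 and p = 1.
n5 = OR(n4, n1) must be 1, so at least one of n4, n1 is 1.
Every assignment with n6 = 1 has p = 1; there are 6 such assignment(s).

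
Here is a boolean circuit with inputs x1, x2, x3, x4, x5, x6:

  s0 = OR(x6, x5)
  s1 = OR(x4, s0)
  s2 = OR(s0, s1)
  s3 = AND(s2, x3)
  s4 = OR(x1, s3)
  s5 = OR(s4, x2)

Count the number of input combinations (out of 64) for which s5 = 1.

s5 = OR(s4, x2) must be 1, so at least one of s4, x2 is 1.
Enumerating the 64 input combinations, 55 give s5 = 1 and 9 give s5 = 0.

55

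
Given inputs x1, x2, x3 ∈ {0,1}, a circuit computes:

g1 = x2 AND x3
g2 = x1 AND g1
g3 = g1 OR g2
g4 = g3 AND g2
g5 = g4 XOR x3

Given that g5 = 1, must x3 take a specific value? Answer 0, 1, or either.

1

g5 = g4 XOR x3 must be 1, so g4 and x3 differ.
Every assignment with g5 = 1 has x3 = 1; there are 3 such assignment(s).
  x1=0, x2=0, x3=1
  x1=0, x2=1, x3=1
  x1=1, x2=0, x3=1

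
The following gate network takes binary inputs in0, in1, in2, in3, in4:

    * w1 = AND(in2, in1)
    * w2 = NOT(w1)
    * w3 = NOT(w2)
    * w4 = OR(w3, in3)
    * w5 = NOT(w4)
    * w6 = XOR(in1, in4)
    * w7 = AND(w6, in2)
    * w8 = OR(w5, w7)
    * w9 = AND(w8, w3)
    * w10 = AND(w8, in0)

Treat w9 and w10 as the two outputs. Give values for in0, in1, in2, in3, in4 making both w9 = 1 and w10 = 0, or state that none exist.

in0=0, in1=1, in2=1, in3=1, in4=0

Check with in0=0, in1=1, in2=1, in3=1, in4=0:
w1 = AND(in2, in1) = AND(1, 1) = 1
w2 = NOT(w1) = NOT 1 = 0
w3 = NOT(w2) = NOT 0 = 1
w4 = OR(w3, in3) = OR(1, 1) = 1
w5 = NOT(w4) = NOT 1 = 0
w6 = XOR(in1, in4) = XOR(1, 0) = 1
w7 = AND(w6, in2) = AND(1, 1) = 1
w8 = OR(w5, w7) = OR(0, 1) = 1
w9 = AND(w8, w3) = AND(1, 1) = 1
w10 = AND(w8, in0) = AND(1, 0) = 0
So w9 = 1 and w10 = 0.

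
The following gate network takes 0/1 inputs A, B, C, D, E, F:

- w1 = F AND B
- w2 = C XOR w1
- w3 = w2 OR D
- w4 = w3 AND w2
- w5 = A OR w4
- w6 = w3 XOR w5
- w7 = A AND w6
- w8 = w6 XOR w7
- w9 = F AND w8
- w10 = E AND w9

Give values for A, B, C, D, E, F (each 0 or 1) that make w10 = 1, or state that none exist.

Check with A=0, B=0, C=0, D=1, E=1, F=1:
w1 = F AND B = 1 AND 0 = 0
w2 = C XOR w1 = 0 XOR 0 = 0
w3 = w2 OR D = 0 OR 1 = 1
w4 = w3 AND w2 = 1 AND 0 = 0
w5 = A OR w4 = 0 OR 0 = 0
w6 = w3 XOR w5 = 1 XOR 0 = 1
w7 = A AND w6 = 0 AND 1 = 0
w8 = w6 XOR w7 = 1 XOR 0 = 1
w9 = F AND w8 = 1 AND 1 = 1
w10 = E AND w9 = 1 AND 1 = 1
So w10 = 1 as required.

A=0, B=0, C=0, D=1, E=1, F=1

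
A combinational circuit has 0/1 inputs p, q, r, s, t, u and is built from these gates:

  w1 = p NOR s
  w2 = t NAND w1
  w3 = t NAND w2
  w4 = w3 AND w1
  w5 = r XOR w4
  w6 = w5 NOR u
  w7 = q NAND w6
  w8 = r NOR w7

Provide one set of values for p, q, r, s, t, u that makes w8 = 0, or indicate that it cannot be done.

p=1, q=1, r=1, s=1, t=0, u=1

w8 = r NOR w7 must be 0, so at least one of r, w7 is 1.
Check with p=1, q=1, r=1, s=1, t=0, u=1:
w1 = p NOR s = 1 NOR 1 = 0
w2 = t NAND w1 = 0 NAND 0 = 1
w3 = t NAND w2 = 0 NAND 1 = 1
w4 = w3 AND w1 = 1 AND 0 = 0
w5 = r XOR w4 = 1 XOR 0 = 1
w6 = w5 NOR u = 1 NOR 1 = 0
w7 = q NAND w6 = 1 NAND 0 = 1
w8 = r NOR w7 = 1 NOR 1 = 0
So w8 = 0 as required.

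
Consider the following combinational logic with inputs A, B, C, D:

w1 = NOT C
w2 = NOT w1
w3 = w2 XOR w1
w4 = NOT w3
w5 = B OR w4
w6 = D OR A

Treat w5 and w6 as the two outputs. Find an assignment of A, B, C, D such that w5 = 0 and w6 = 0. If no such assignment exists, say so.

A=0, B=0, C=1, D=0

Check with A=0, B=0, C=1, D=0:
w1 = NOT C = NOT 1 = 0
w2 = NOT w1 = NOT 0 = 1
w3 = w2 XOR w1 = 1 XOR 0 = 1
w4 = NOT w3 = NOT 1 = 0
w5 = B OR w4 = 0 OR 0 = 0
w6 = D OR A = 0 OR 0 = 0
So w5 = 0 and w6 = 0.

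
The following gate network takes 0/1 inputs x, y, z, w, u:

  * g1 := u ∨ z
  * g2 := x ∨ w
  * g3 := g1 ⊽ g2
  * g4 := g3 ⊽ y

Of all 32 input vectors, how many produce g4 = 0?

17

g4 = g3 ⊽ y must be 0, so at least one of g3, y is 1.
Enumerating the 32 input combinations, 17 give g4 = 0 and 15 give g4 = 1.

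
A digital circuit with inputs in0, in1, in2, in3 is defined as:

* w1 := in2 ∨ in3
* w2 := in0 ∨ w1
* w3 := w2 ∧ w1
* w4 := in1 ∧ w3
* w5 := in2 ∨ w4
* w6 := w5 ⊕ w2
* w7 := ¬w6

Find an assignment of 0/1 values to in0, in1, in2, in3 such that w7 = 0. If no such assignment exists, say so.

in0=1 in1=1 in2=0 in3=0

Check with in0=1 in1=1 in2=0 in3=0:
w1 = in2 ∨ in3 = 0 ∨ 0 = 0
w2 = in0 ∨ w1 = 1 ∨ 0 = 1
w3 = w2 ∧ w1 = 1 ∧ 0 = 0
w4 = in1 ∧ w3 = 1 ∧ 0 = 0
w5 = in2 ∨ w4 = 0 ∨ 0 = 0
w6 = w5 ⊕ w2 = 0 ⊕ 1 = 1
w7 = ¬w6 = ¬1 = 0
So w7 = 0 as required.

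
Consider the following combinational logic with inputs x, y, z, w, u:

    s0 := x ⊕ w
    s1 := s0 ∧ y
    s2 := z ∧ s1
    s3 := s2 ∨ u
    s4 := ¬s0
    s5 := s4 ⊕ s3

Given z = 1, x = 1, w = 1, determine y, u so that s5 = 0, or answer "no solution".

y=0, u=1

s5 = s4 ⊕ s3 must be 0, so s4 and s3 are equal.
Check with z = 1, x = 1, w = 1 and y=0, u=1:
s0 = x ⊕ w = 1 ⊕ 1 = 0
s1 = s0 ∧ y = 0 ∧ 0 = 0
s2 = z ∧ s1 = 1 ∧ 0 = 0
s3 = s2 ∨ u = 0 ∨ 1 = 1
s4 = ¬s0 = ¬0 = 1
s5 = s4 ⊕ s3 = 1 ⊕ 1 = 0
So s5 = 0.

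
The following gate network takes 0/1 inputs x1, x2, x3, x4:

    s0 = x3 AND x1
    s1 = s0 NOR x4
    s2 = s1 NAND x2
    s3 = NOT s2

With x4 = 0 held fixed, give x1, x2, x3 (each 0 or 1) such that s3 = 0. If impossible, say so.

s3 = NOT s2 must be 0, so s2 = 1.
Check with x4 = 0 and x1=1, x2=0, x3=0:
s0 = x3 AND x1 = 0 AND 1 = 0
s1 = s0 NOR x4 = 0 NOR 0 = 1
s2 = s1 NAND x2 = 1 NAND 0 = 1
s3 = NOT s2 = NOT 1 = 0
So s3 = 0.

x1=1, x2=0, x3=0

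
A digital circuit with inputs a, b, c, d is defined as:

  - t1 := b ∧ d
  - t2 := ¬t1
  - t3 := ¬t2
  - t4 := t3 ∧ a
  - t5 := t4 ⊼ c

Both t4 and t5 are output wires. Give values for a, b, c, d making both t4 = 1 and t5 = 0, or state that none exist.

a=1, b=1, c=1, d=1

Check with a=1, b=1, c=1, d=1:
t1 = b ∧ d = 1 ∧ 1 = 1
t2 = ¬t1 = ¬1 = 0
t3 = ¬t2 = ¬0 = 1
t4 = t3 ∧ a = 1 ∧ 1 = 1
t5 = t4 ⊼ c = 1 ⊼ 1 = 0
So t4 = 1 and t5 = 0.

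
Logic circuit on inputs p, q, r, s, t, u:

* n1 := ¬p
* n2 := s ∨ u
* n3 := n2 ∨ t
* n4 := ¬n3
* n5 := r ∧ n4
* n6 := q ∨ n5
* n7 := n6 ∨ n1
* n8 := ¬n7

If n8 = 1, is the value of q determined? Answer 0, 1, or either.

n8 = ¬n7 must be 1, so n7 = 0.
n7 = n6 ∨ n1 must be 0, so both n6 = 0 and n1 = 0.
Every assignment with n8 = 1 has q = 0; there are 15 such assignment(s).

0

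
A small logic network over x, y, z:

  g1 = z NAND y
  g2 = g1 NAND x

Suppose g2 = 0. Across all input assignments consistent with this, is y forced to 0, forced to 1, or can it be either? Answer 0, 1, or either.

Both values of y occur among assignments with g2 = 0:
  y=0: x=1, y=0, z=0
  y=1: x=1, y=1, z=0

either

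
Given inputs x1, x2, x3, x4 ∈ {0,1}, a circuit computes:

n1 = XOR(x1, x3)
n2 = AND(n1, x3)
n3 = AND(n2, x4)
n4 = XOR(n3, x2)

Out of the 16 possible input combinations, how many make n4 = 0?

n4 = XOR(n3, x2) must be 0, so n3 and x2 are equal.
Enumerating the 16 input combinations, 8 give n4 = 0 and 8 give n4 = 1.

8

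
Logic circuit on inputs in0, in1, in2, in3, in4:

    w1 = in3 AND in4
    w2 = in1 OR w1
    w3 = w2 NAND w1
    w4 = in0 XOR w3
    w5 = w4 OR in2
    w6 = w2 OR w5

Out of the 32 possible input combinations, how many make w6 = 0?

3

w6 = w2 OR w5 must be 0, so both w2 = 0 and w5 = 0.
w2 = in1 OR w1 must be 0, so both in1 = 0 and w1 = 0.
Satisfying assignments:
  in0=1, in1=0, in2=0, in3=0, in4=0
  in0=1, in1=0, in2=0, in3=0, in4=1
  in0=1, in1=0, in2=0, in3=1, in4=0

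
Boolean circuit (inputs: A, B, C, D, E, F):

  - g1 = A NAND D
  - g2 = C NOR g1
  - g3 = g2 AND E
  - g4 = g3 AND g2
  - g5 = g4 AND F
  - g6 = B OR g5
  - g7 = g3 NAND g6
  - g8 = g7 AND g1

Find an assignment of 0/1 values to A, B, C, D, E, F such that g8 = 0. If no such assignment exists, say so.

g8 = g7 AND g1 must be 0, so at least one of g7, g1 is 0.
Check with A=1, B=0, C=1, D=1, E=0, F=0:
g1 = A NAND D = 1 NAND 1 = 0
g2 = C NOR g1 = 1 NOR 0 = 0
g3 = g2 AND E = 0 AND 0 = 0
g4 = g3 AND g2 = 0 AND 0 = 0
g5 = g4 AND F = 0 AND 0 = 0
g6 = B OR g5 = 0 OR 0 = 0
g7 = g3 NAND g6 = 0 NAND 0 = 1
g8 = g7 AND g1 = 1 AND 0 = 0
So g8 = 0 as required.

A=1, B=0, C=1, D=1, E=0, F=0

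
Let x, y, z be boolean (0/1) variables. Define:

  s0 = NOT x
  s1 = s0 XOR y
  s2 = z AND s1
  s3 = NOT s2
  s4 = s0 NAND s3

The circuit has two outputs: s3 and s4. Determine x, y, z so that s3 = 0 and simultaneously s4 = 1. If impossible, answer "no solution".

x=0, y=0, z=1

Check with x=0, y=0, z=1:
s0 = NOT x = NOT 0 = 1
s1 = s0 XOR y = 1 XOR 0 = 1
s2 = z AND s1 = 1 AND 1 = 1
s3 = NOT s2 = NOT 1 = 0
s4 = s0 NAND s3 = 1 NAND 0 = 1
So s3 = 0 and s4 = 1.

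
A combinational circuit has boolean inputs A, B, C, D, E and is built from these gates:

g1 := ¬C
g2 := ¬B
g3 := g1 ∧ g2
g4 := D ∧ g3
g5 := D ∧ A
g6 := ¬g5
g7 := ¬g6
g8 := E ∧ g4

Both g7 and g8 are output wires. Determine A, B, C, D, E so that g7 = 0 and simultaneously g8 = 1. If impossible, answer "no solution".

Check with A=0, B=0, C=0, D=1, E=1:
g1 = ¬C = ¬0 = 1
g2 = ¬B = ¬0 = 1
g3 = g1 ∧ g2 = 1 ∧ 1 = 1
g4 = D ∧ g3 = 1 ∧ 1 = 1
g5 = D ∧ A = 1 ∧ 0 = 0
g6 = ¬g5 = ¬0 = 1
g7 = ¬g6 = ¬1 = 0
g8 = E ∧ g4 = 1 ∧ 1 = 1
So g7 = 0 and g8 = 1.

A=0, B=0, C=0, D=1, E=1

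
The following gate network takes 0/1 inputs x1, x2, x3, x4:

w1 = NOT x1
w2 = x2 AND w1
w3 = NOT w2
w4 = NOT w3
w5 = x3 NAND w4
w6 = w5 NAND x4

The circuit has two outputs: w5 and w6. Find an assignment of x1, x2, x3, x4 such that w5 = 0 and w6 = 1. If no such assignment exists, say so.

x1=0, x2=1, x3=1, x4=1

Check with x1=0, x2=1, x3=1, x4=1:
w1 = NOT x1 = NOT 0 = 1
w2 = x2 AND w1 = 1 AND 1 = 1
w3 = NOT w2 = NOT 1 = 0
w4 = NOT w3 = NOT 0 = 1
w5 = x3 NAND w4 = 1 NAND 1 = 0
w6 = w5 NAND x4 = 0 NAND 1 = 1
So w5 = 0 and w6 = 1.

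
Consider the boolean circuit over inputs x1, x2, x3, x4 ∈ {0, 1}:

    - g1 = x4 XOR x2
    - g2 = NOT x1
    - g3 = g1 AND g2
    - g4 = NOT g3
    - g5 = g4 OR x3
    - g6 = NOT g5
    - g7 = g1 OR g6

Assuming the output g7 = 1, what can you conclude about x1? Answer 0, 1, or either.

either

Both values of x1 occur among assignments with g7 = 1:
  x1=0: x1=0, x2=0, x3=0, x4=1
  x1=1: x1=1, x2=0, x3=0, x4=1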